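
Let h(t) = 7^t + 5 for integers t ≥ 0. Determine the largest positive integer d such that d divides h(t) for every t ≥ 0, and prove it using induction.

d = 6

Computing the first values: h(0) = 6 and h(1) = 12; gcd(6, 12) = 6, so d ≤ 6.
We prove 6 | 7^t + 5 for all t ≥ 0 by induction on t.
Base step (t = 0): h(0) = 6 = 6·(1), so 6 | h(0).
Suppose the result is true for t = p, i.e. 6 | h(p). Then
h(p+1) = 7^(p+1) + 5 = 7·(7^p + 5) - 30 = 7·h(p) - 30. The first term is divisible by 6 by the inductive hypothesis, and -30 is divisible by 6. Hence 6 | h(p+1).
Hence, by induction on t, the claim holds for every t ≥ 0.
Therefore the largest such d is 6.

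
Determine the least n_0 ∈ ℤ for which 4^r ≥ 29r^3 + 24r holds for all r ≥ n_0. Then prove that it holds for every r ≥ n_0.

At r = 6: 4096 < 6408, so the inequality fails and n_0 ≥ 7. We prove 4^r ≥ 29r^3 + 24r for all r ≥ 7.
For the base case r = 7: 4^r = 16384 and 29r^3 + 24r = 10115, so 16384 ≥ 10115.
Suppose the result is true for r = p, so 4^p ≥ 29p^3 + 24p.
Then 4^(p + 1) = 4·(4^p) ≥ 4·(29p^3 + 24p).
Also, for p ≥ 7 we have 4·(29p^3 + 24p) ≥ 29(p+1)^3 + 24(p+1), since 4·(29p^3 + 24p) − (29(p+1)^3 + 24(p+1)) = 87p^3 - 87p^2 - 15p - 53, which is nonnegative for all p ≥ 7.
Combining, 4^(p + 1) ≥ 29(p+1)^3 + 24(p+1).
By induction, the statement is established for all r ≥ 7.
Hence the smallest such n_0 is 7.

n_0 = 7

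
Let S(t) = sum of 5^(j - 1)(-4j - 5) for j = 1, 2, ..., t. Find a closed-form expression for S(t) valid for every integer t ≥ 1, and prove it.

S(t) = -5^t(t + 1) + 1

We claim S(t) = -5^t(t + 1) + 1 for all t ≥ 1.
Base case (t = 1): S(1) = -9, and the closed form gives -9. They agree.
Suppose the result is true for t = j, so S(j) = -5^j(j + 1) + 1.
Then S(j+1) = S(j) + (5^j(-4j - 9)) = (-5^j(j + 1) + 1) + (5^j(-4j - 9)).
Simplifying, S(j+1) = -5·5^j·j - 10·5^j + 1 = -5^(j+1)((j+1) + 1) + 1,
which is the closed form with t = j+1.
This completes the induction.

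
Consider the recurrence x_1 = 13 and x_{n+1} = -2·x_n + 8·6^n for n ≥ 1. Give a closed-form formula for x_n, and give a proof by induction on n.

Computing the first terms: x_1 = 13, x_2 = 22, x_3 = 244. This suggests x_n = 7(-2)^(n - 1) + 6^n.
Base step (n = 1): the formula gives 13 = 13 = x_1.
For the inductive step, assume it holds for an arbitrary r ≥ 1, so x_r = 7(-2)^(r - 1) + 6^r.
Then x_{r+1} = -2·x_r + 8·6^r = -2·(7(-2)^(r - 1) + 6^r) + 8·6^r = 7(-2)^r + 6^(r + 1) = 7(-2)^((r+1) - 1) + 6^(r+1),
which is the claimed formula at n = r+1.
By induction, the statement is established for all n ≥ 1.

x_n = 7(-2)^(n - 1) + 6^n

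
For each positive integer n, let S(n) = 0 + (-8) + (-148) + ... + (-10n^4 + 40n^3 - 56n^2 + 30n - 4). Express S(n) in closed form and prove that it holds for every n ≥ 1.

S(n) = -n(n - 1)^2·(2n^2 - n - 2)

We claim S(n) = -n(n - 1)^2·(2n^2 - n - 2) for all n ≥ 1.
For the base case n = 1: S(1) = 0, and the closed form gives 0. They agree.
Inductive step: suppose the statement holds for some m ≥ 1, so S(m) = m(-2m^4 + 5m^3 - 2m^2 - 3m + 2).
Then S(m+1) = S(m) + (2m(-5m^3 + 2m - 1)) = (m(-2m^4 + 5m^3 - 2m^2 - 3m + 2)) + (2m(-5m^3 + 2m - 1)).
Simplifying, S(m+1) = -m^2·(m + 1)(2m^2 + 3m - 1) = -(m+1)((m+1) - 1)^2·(2(m+1)^2 - (m+1) - 2),
which is the closed form with n = m+1.
By induction, the statement is established for all n ≥ 1.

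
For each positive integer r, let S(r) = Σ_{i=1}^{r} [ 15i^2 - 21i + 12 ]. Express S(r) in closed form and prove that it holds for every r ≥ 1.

S(r) = r(5r^2 - 3r + 4)

We claim S(r) = r(5r^2 - 3r + 4) for all r ≥ 1.
Base case (r = 1): S(1) = 6, and the closed form gives 6. They agree.
For the inductive step, assume it holds for an arbitrary i ≥ 1, so S(i) = i(5i^2 - 3i + 4).
Then S(i+1) = S(i) + (15i^2 + 9i + 6) = (i(5i^2 - 3i + 4)) + (15i^2 + 9i + 6).
Simplifying, S(i+1) = (i + 1)(5i^2 + 7i + 6) = (i+1)(5(i+1)^2 - 3(i+1) + 4),
which is the closed form with r = i+1.
Hence, by induction on r, the claim holds for every r ≥ 1.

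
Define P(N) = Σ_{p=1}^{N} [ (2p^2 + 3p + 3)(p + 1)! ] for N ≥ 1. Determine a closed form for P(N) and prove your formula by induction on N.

P(N) = (2N + 1)(N + 2)! - 2

We claim P(N) = (2N + 1)(N + 2)! - 2 for all N ≥ 1.
Base step (N = 1): P(1) = 16, and the closed form gives 16. They agree.
Inductive step: suppose the statement holds for some p ≥ 1, so P(p) = (2p + 1)(p + 2)! - 2.
Then P(p+1) = P(p) + ((2p^2 + 7p + 8)(p + 2)!) = ((2p + 1)(p + 2)! - 2) + ((2p^2 + 7p + 8)(p + 2)!).
Simplifying, P(p+1) = (2(p+1) + 1)((p+1) + 2)! - 2,
which is the closed form with N = p+1.
This completes the induction.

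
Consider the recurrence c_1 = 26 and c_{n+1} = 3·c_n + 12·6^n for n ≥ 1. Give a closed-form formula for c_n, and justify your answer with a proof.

c_n = 2·3^(n - 1) + 4·6^n

Computing the first terms: c_1 = 26, c_2 = 150, c_3 = 882. This suggests c_n = 2·3^(n - 1) + 4·6^n.
Base case (n = 1): the formula gives 26 = 26 = c_1.
For the inductive step, assume it holds for an arbitrary p ≥ 1, so c_p = 2·3^(p - 1) + 4·6^p.
Then c_{p+1} = 3·c_p + 12·6^p = 3·(2·3^(p - 1) + 4·6^p) + 12·6^p = 2·3^p + 4·6^(p + 1) = 2·3^((p+1) - 1) + 4·6^(p+1),
which is the claimed formula at n = p+1.
By the principle of mathematical induction, the result holds for all n ≥ 1.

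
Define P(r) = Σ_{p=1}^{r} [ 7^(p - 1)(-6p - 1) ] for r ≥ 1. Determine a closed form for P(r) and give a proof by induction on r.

We claim P(r) = -7^r·r for all r ≥ 1.
When r = 1: P(1) = -7, and the closed form gives -7. They agree.
For the inductive step, assume it holds for an arbitrary p ≥ 1, so P(p) = -7^p·p.
Then P(p+1) = P(p) + (7^p(-6p - 7)) = (-7^p·p) + (7^p(-6p - 7)).
Simplifying, P(p+1) = 7^(p + 1)(-p - 1) = -7^(p+1)·(p+1),
which is the closed form with r = p+1.
This completes the induction.

P(r) = -7^r·r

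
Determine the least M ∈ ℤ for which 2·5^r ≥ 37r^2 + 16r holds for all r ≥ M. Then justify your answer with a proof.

M = 4

At r = 3: 250 < 381, so the inequality fails and M ≥ 4. We prove 2·5^r ≥ 37r^2 + 16r for all r ≥ 4.
Base step (r = 4): 2·5^r = 1250 and 37r^2 + 16r = 656, so 1250 ≥ 656.
Inductive step: assume the claim holds for r = j, so 2·5^j ≥ 37j^2 + 16j.
Then 2·5^(j + 1) = 5·(2·5^j) ≥ 5·(37j^2 + 16j).
Also, for j ≥ 4 we have 5·(37j^2 + 16j) ≥ 37(j+1)^2 + 16(j+1), since 5·(37j^2 + 16j) − (37(j+1)^2 + 16(j+1)) = 148j^2 - 10j - 53, which is nonnegative for all j ≥ 4.
Combining, 2·5^(j + 1) ≥ 37(j+1)^2 + 16(j+1).
By induction, the statement is established for all r ≥ 4.
Hence the smallest such M is 4.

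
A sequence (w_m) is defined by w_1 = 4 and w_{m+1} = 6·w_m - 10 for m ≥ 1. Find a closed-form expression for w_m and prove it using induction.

Computing the first terms: w_1 = 4, w_2 = 14, w_3 = 74. This suggests w_m = 2·6^(m - 1) + 2.
For the base case m = 1: the formula gives 4 = 4 = w_1.
Inductive step: assume the claim holds for m = k, so w_k = 2·6^(k - 1) + 2.
Then w_{k+1} = 6·w_k - 10 = 6·(2·6^(k - 1) + 2) - 10 = 2·6^k + 2 = 2·6^((k+1) - 1) + 2,
which is the claimed formula at m = k+1.
By induction, the statement is established for all m ≥ 1.

w_m = 2·6^(m - 1) + 2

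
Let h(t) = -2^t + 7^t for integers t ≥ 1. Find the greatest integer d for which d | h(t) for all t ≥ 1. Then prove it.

Computing the first values: h(1) = 5 and h(2) = 45; gcd(5, 45) = 5, so d ≤ 5.
We prove 5 | -2^t + 7^t for all t ≥ 1 by induction on t.
Base step (t = 1): h(1) = 5 = 5·(1), so 5 | h(1).
Inductive step: suppose the statement holds for some r ≥ 1, i.e. 5 | h(r). Then
7^{r+1} − 2^{r+1} = 7·7^r − 2·2^r = 7·(7^r − 2^r) + (5)·2^r. The first term is divisible by 5 by the inductive hypothesis, and the second term (5)·2^r is divisible by 5 since 5 | 5. Hence 5 | h(r+1).
This completes the induction.
Therefore the largest such d is 5.

d = 5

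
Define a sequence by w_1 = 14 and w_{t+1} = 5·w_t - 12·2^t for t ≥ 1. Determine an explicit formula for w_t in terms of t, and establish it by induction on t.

Computing the first terms: w_1 = 14, w_2 = 46, w_3 = 182. This suggests w_t = 2^(t + 2) + 6·5^(t - 1).
Base step (t = 1): the formula gives 14 = 14 = w_1.
Inductive step: assume the claim holds for t = p, so w_p = 2^(p + 2) + 6·5^(p - 1).
Then w_{p+1} = 5·w_p - 12·2^p = 5·(2^(p + 2) + 6·5^(p - 1)) - 12·2^p = 2^(p + 3) + 6·5^p = 2^((p+1) + 2) + 6·5^((p+1) - 1),
which is the claimed formula at t = p+1.
By the principle of mathematical induction, the result holds for all t ≥ 1.

w_t = 2^(t + 2) + 6·5^(t - 1)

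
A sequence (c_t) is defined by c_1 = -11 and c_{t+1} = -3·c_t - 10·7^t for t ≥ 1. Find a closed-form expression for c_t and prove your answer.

Computing the first terms: c_1 = -11, c_2 = -37, c_3 = -379. This suggests c_t = -4(-3)^(t - 1) - 7^t.
For the base case t = 1: the formula gives -11 = -11 = c_1.
For the inductive step, assume it holds for an arbitrary k ≥ 1, so c_k = -4(-3)^(k - 1) - 7^k.
Then c_{k+1} = -3·c_k - 10·7^k = -3·(-4(-3)^(k - 1) - 7^k) - 10·7^k = -4(-3)^k - 7^(k + 1) = -4(-3)^((k+1) - 1) - 7^(k+1),
which is the claimed formula at t = k+1.
By induction, the statement is established for all t ≥ 1.

c_t = -4(-3)^(t - 1) - 7^t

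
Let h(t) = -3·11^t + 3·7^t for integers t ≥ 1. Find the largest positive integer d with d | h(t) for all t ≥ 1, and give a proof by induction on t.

Computing the first values: h(1) = -12 and h(2) = -216; gcd(-12, -216) = 12, so d ≤ 12.
We prove 12 | -3·11^t + 3·7^t for all t ≥ 1 by induction on t.
For the base case t = 1: h(1) = -12 = 12·(-1), so 12 | h(1).
Inductive step: suppose the statement holds for some r ≥ 1, i.e. 12 | h(r). Then
h(r+1) − 11·h(r) = (-3·11^(r+1) + 3·7^(r+1)) − 11·(-3·11^r + 3·7^r) = (3)·7^r·(7 − 11) = (-12)·7^r. Since 12 | h(r) by the inductive hypothesis, 12 | 11·h(r); and 12 | -12 since -12 = 12·-1. Therefore 12 | h(r+1).
Hence, by induction on t, the claim holds for every t ≥ 1.
Therefore the largest such d is 12.

d = 12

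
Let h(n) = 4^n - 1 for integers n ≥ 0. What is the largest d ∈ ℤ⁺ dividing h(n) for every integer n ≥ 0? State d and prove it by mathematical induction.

d = 3

Computing the first values: h(0) = 0 and h(1) = 3; gcd(0, 3) = 3, so d ≤ 3.
We prove 3 | 4^n - 1 for all n ≥ 0 by induction on n.
Base case (n = 0): h(0) = 0 = 3·(0), so 3 | h(0).
Inductive step: assume the claim holds for n = i, i.e. 3 | h(i). Then
h(i+1) = 4^(i+1) - 1 = 4·(4^i - 1) + 3 = 4·h(i) + 3. The first term is divisible by 3 by the inductive hypothesis, and 3 is divisible by 3. Hence 3 | h(i+1).
This completes the induction.
Therefore the largest such d is 3.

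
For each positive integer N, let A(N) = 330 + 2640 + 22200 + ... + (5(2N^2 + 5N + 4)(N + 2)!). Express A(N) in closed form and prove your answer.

We claim A(N) = (10N + 5)(N + 3)! - 30 for all N ≥ 1.
Base step (N = 1): A(1) = 330, and the closed form gives 330. They agree.
Inductive step: suppose the statement holds for some r ≥ 1, so A(r) = (10r + 5)(r + 3)! - 30.
Then A(r+1) = A(r) + (5(2r^2 + 9r + 11)(r + 3)!) = ((10r + 5)(r + 3)! - 30) + (5(2r^2 + 9r + 11)(r + 3)!).
Simplifying, A(r+1) = (10(r+1) + 5)((r+1) + 3)! - 30,
which is the closed form with N = r+1.
Hence, by induction on N, the claim holds for every N ≥ 1.

A(N) = (10N + 5)(N + 3)! - 30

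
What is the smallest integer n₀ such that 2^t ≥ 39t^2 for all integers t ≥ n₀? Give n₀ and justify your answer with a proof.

At t = 12: 4096 < 5616, so the inequality fails and n₀ ≥ 13. We prove 2^t ≥ 39t^2 for all t ≥ 13.
When t = 13: 2^t = 8192 and 39t^2 = 6591, so 8192 ≥ 6591.
Suppose the result is true for t = p, so 2^p ≥ 39p^2.
Then 2^(p + 1) = 2·(2^p) ≥ 2·(39p^2).
Also, for p ≥ 13 we have 2·(39p^2) ≥ 39(p+1)^2, since 2 ≥ (1 + 1/p)^2 for all p ≥ 13.
Combining, 2^(p + 1) ≥ 39(p+1)^2.
By the principle of mathematical induction, the result holds for all t ≥ 13.
Hence the smallest such n₀ is 13.

n₀ = 13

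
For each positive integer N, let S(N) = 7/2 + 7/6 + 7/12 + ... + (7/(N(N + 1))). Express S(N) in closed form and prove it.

S(N) = 7N/(N + 1)

We claim S(N) = 7N/(N + 1) for all N ≥ 1.
Base step (N = 1): S(1) = 7/2, and the closed form gives 7/2. They agree.
Inductive step: assume the claim holds for N = m, so S(m) = 7m/(m + 1).
Then S(m+1) = S(m) + (7/((m + 1)(m + 2))) = (7m/(m + 1)) + (7/((m + 1)(m + 2))).
Simplifying, S(m+1) = 7(m + 1)/(m + 2) = 7(m+1)/((m+1) + 1),
which is the closed form with N = m+1.
By the principle of mathematical induction, the result holds for all N ≥ 1.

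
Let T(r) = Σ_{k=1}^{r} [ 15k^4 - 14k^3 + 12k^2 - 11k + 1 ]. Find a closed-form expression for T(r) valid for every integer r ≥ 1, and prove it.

We claim T(r) = r(3r^4 + 4r^3 + 2r^2 - 3r - 3) for all r ≥ 1.
When r = 1: T(1) = 3, and the closed form gives 3. They agree.
Inductive step: assume the claim holds for r = k, so T(k) = k(3k^4 + 4k^3 + 2k^2 - 3k - 3).
Then T(k+1) = T(k) + (15k^4 + 46k^3 + 60k^2 + 31k + 3) = (k(3k^4 + 4k^3 + 2k^2 - 3k - 3)) + (15k^4 + 46k^3 + 60k^2 + 31k + 3).
Simplifying, T(k+1) = (k + 1)(3k^4 + 16k^3 + 32k^2 + 25k + 3) = (k+1)(3(k+1)^4 + 4(k+1)^3 + 2(k+1)^2 - 3(k+1) - 3),
which is the closed form with r = k+1.
Hence, by induction on r, the claim holds for every r ≥ 1.

T(r) = r(3r^4 + 4r^3 + 2r^2 - 3r - 3)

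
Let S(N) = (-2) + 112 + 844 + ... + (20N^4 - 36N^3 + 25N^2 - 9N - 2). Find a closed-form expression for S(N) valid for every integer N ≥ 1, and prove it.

S(N) = N(4N^4 + N^3 - 3N^2 - N - 3)

We claim S(N) = N(4N^4 + N^3 - 3N^2 - N - 3) for all N ≥ 1.
For the base case N = 1: S(1) = -2, and the closed form gives -2. They agree.
For the inductive step, assume it holds for an arbitrary p ≥ 1, so S(p) = p(4p^4 + p^3 - 3p^2 - p - 3).
Then S(p+1) = S(p) + (20p^4 + 44p^3 + 37p^2 + 13p - 2) = (p(4p^4 + p^3 - 3p^2 - p - 3)) + (20p^4 + 44p^3 + 37p^2 + 13p - 2).
Simplifying, S(p+1) = (p + 1)(4p^4 + 17p^3 + 24p^2 + 12p - 2) = (p+1)(4(p+1)^4 + (p+1)^3 - 3(p+1)^2 - (p+1) - 3),
which is the closed form with N = p+1.
This completes the induction.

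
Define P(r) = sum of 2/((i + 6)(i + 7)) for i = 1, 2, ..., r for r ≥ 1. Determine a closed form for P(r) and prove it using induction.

P(r) = 2r/(7(r + 7))

We claim P(r) = 2r/(7(r + 7)) for all r ≥ 1.
For the base case r = 1: P(1) = 1/28, and the closed form gives 1/28. They agree.
Suppose the result is true for r = i, so P(i) = 2i/(7(i + 7)).
Then P(i+1) = P(i) + (2/((i + 7)(i + 8))) = (2i/(7(i + 7))) + (2/((i + 7)(i + 8))).
Simplifying, P(i+1) = 2(i + 1)/(7(i + 8)) = 2(i+1)/(7((i+1) + 7)),
which is the closed form with r = i+1.
By the principle of mathematical induction, the result holds for all r ≥ 1.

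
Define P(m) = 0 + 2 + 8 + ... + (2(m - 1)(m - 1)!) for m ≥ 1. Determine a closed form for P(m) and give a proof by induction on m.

We claim P(m) = 2m! - 2 for all m ≥ 1.
Base case (m = 1): P(1) = 0, and the closed form gives 0. They agree.
Inductive step: suppose the statement holds for some p ≥ 1, so P(p) = 2p! - 2.
Then P(p+1) = P(p) + (2p·p!) = (2p! - 2) + (2p·p!).
Simplifying, P(p+1) = 2(p+1)! - 2,
which is the closed form with m = p+1.
Hence, by induction on m, the claim holds for every m ≥ 1.

P(m) = 2m! - 2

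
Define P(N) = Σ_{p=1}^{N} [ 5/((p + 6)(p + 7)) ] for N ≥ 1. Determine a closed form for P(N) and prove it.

We claim P(N) = 5N/(7(N + 7)) for all N ≥ 1.
For the base case N = 1: P(1) = 5/56, and the closed form gives 5/56. They agree.
Suppose the result is true for N = p, so P(p) = 5p/(7(p + 7)).
Then P(p+1) = P(p) + (5/((p + 7)(p + 8))) = (5p/(7(p + 7))) + (5/((p + 7)(p + 8))).
Simplifying, P(p+1) = 5(p + 1)/(7(p + 8)) = 5(p+1)/(7((p+1) + 7)),
which is the closed form with N = p+1.
This completes the induction.

P(N) = 5N/(7(N + 7))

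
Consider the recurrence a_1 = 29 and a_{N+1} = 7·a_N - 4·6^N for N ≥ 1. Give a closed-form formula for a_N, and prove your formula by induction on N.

a_N = 4·6^N + 5·7^(N - 1)

Computing the first terms: a_1 = 29, a_2 = 179, a_3 = 1109. This suggests a_N = 4·6^N + 5·7^(N - 1).
Base step (N = 1): the formula gives 29 = 29 = a_1.
For the inductive step, assume it holds for an arbitrary j ≥ 1, so a_j = 4·6^j + 5·7^(j - 1).
Then a_{j+1} = 7·a_j - 4·6^j = 7·(4·6^j + 5·7^(j - 1)) - 4·6^j = 4·6^(j + 1) + 5·7^j = 4·6^(j+1) + 5·7^((j+1) - 1),
which is the claimed formula at N = j+1.
By induction, the statement is established for all N ≥ 1.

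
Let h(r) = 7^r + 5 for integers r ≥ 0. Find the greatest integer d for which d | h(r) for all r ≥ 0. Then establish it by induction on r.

Computing the first values: h(0) = 6 and h(1) = 12; gcd(6, 12) = 6, so d ≤ 6.
We prove 6 | 7^r + 5 for all r ≥ 0 by induction on r.
When r = 0: h(0) = 6 = 6·(1), so 6 | h(0).
Suppose the result is true for r = k, i.e. 6 | h(k). Then
h(k+1) = 7^(k+1) + 5 = 7·(7^k + 5) - 30 = 7·h(k) - 30. The first term is divisible by 6 by the inductive hypothesis, and -30 is divisible by 6. Hence 6 | h(k+1).
By induction, the statement is established for all r ≥ 0.
Therefore the largest such d is 6.

d = 6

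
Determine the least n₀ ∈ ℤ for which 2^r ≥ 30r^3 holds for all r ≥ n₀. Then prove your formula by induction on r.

At r = 17: 131072 < 147390, so the inequality fails and n₀ ≥ 18. We prove 2^r ≥ 30r^3 for all r ≥ 18.
Base step (r = 18): 2^r = 262144 and 30r^3 = 174960, so 262144 ≥ 174960.
Inductive step: suppose the statement holds for some k ≥ 18, so 2^k ≥ 30k^3.
Then 2^(k + 1) = 2·(2^k) ≥ 2·(30k^3).
Also, for k ≥ 18 we have 2·(30k^3) ≥ 30(k+1)^3, since 2 ≥ (1 + 1/k)^3 for all k ≥ 18.
Combining, 2^(k + 1) ≥ 30(k+1)^3.
By the principle of mathematical induction, the result holds for all r ≥ 18.
Hence the smallest such n₀ is 18.

n₀ = 18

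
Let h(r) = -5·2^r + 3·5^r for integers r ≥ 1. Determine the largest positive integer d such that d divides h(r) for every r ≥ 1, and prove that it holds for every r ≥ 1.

d = 5

Computing the first values: h(1) = 5 and h(2) = 55; gcd(5, 55) = 5, so d ≤ 5.
We prove 5 | -5·2^r + 3·5^r for all r ≥ 1 by induction on r.
Base case (r = 1): h(1) = 5 = 5·(1), so 5 | h(1).
Inductive step: assume the claim holds for r = k, i.e. 5 | h(k). Then
h(k+1) − 5·h(k) = (-5·2^(k+1) + 3·5^(k+1)) − 5·(-5·2^k + 3·5^k) = (-5)·2^k·(2 − 5) = (15)·2^k. Since 5 | h(k) by the inductive hypothesis, 5 | 5·h(k); and 5 | 15 since 15 = 5·3. Therefore 5 | h(k+1).
By the principle of mathematical induction, the result holds for all r ≥ 1.
Therefore the largest such d is 5.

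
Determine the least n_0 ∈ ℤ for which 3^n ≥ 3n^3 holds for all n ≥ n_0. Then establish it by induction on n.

n_0 = 6

At n = 5: 243 < 375, so the inequality fails and n_0 ≥ 6. We prove 3^n ≥ 3n^3 for all n ≥ 6.
When n = 6: 3^n = 729 and 3n^3 = 648, so 729 ≥ 648.
Inductive step: assume the claim holds for n = k, so 3^k ≥ 3k^3.
Then 3^(k + 1) = 3·(3^k) ≥ 3·(3k^3).
Also, for k ≥ 6 we have 3·(3k^3) ≥ 3(k+1)^3, since 3 ≥ (1 + 1/k)^3 for all k ≥ 6.
Combining, 3^(k + 1) ≥ 3(k+1)^3.
Hence, by induction on n, the claim holds for every n ≥ 6.
Hence the smallest such n_0 is 6.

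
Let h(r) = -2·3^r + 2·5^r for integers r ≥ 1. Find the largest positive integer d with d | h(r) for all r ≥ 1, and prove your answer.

Computing the first values: h(1) = 4 and h(2) = 32; gcd(4, 32) = 4, so d ≤ 4.
We prove 4 | -2·3^r + 2·5^r for all r ≥ 1 by induction on r.
Base step (r = 1): h(1) = 4 = 4·(1), so 4 | h(1).
For the inductive step, assume it holds for an arbitrary i ≥ 1, i.e. 4 | h(i). Then
h(i+1) − 5·h(i) = (-2·3^(i+1) + 2·5^(i+1)) − 5·(-2·3^i + 2·5^i) = (-2)·3^i·(3 − 5) = (4)·3^i. Since 4 | h(i) by the inductive hypothesis, 4 | 5·h(i); and 4 | 4 since 4 = 4·1. Therefore 4 | h(i+1).
This completes the induction.
Therefore the largest such d is 4.

d = 4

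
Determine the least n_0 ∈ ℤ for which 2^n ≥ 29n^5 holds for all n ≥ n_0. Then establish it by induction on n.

n_0 = 30

At n = 29: 536870912 < 594823321, so the inequality fails and n_0 ≥ 30. We prove 2^n ≥ 29n^5 for all n ≥ 30.
When n = 30: 2^n = 1073741824 and 29n^5 = 704700000, so 1073741824 ≥ 704700000.
Suppose the result is true for n = k, so 2^k ≥ 29k^5.
Then 2^(k + 1) = 2·(2^k) ≥ 2·(29k^5).
Also, for k ≥ 30 we have 2·(29k^5) ≥ 29(k+1)^5, since 2 ≥ (1 + 1/k)^5 for all k ≥ 30.
Combining, 2^(k + 1) ≥ 29(k+1)^5.
By the principle of mathematical induction, the result holds for all n ≥ 30.
Hence the smallest such n_0 is 30.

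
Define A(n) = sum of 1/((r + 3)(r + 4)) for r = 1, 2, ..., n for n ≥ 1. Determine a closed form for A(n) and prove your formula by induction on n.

We claim A(n) = n/(4(n + 4)) for all n ≥ 1.
For the base case n = 1: A(1) = 1/20, and the closed form gives 1/20. They agree.
Inductive step: assume the claim holds for n = r, so A(r) = r/(4(r + 4)).
Then A(r+1) = A(r) + (1/((r + 4)(r + 5))) = (r/(4(r + 4))) + (1/((r + 4)(r + 5))).
Simplifying, A(r+1) = (r + 1)/(4(r + 5)) = (r+1)/(4((r+1) + 4)),
which is the closed form with n = r+1.
By induction, the statement is established for all n ≥ 1.

A(n) = n/(4(n + 4))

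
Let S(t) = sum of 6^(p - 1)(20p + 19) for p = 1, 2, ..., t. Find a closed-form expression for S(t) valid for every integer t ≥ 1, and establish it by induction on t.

S(t) = 6^t(4t + 3) - 3

We claim S(t) = 6^t(4t + 3) - 3 for all t ≥ 1.
Base step (t = 1): S(1) = 39, and the closed form gives 39. They agree.
Suppose the result is true for t = p, so S(p) = 6^p(4p + 3) - 3.
Then S(p+1) = S(p) + (6^p(20p + 39)) = (6^p(4p + 3) - 3) + (6^p(20p + 39)).
Simplifying, S(p+1) = 24·6^p·p + 42·6^p - 3 = 6^(p+1)(4(p+1) + 3) - 3,
which is the closed form with t = p+1.
By induction, the statement is established for all t ≥ 1.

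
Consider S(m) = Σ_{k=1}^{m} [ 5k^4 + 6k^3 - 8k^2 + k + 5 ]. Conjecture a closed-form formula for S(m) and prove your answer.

We claim S(m) = m(m + 2)(m^3 + 2m^2 - 2m + 2) for all m ≥ 1.
Base case (m = 1): S(1) = 9, and the closed form gives 9. They agree.
For the inductive step, assume it holds for an arbitrary k ≥ 1, so S(k) = k(k^4 + 4k^3 + 2k^2 - 2k + 4).
Then S(k+1) = S(k) + (5k^4 + 26k^3 + 40k^2 + 23k + 9) = (k(k^4 + 4k^3 + 2k^2 - 2k + 4)) + (5k^4 + 26k^3 + 40k^2 + 23k + 9).
Simplifying, S(k+1) = (k + 1)(k + 3)(k^3 + 5k^2 + 5k + 3) = (k+1)((k+1) + 2)((k+1)^3 + 2(k+1)^2 - 2(k+1) + 2),
which is the closed form with m = k+1.
By the principle of mathematical induction, the result holds for all m ≥ 1.

S(m) = m(m + 2)(m^3 + 2m^2 - 2m + 2)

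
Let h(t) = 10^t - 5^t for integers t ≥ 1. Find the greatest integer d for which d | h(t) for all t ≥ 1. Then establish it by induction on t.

Computing the first values: h(1) = 5 and h(2) = 75; gcd(5, 75) = 5, so d ≤ 5.
We prove 5 | 10^t - 5^t for all t ≥ 1 by induction on t.
When t = 1: h(1) = 5 = 5·(1), so 5 | h(1).
For the inductive step, assume it holds for an arbitrary i ≥ 1, i.e. 5 | h(i). Then
10^{i+1} − 5^{i+1} = 10·10^i − 5·5^i = 10·(10^i − 5^i) + (5)·5^i. The first term is divisible by 5 by the inductive hypothesis, and the second term (5)·5^i is divisible by 5 since 5 | 5. Hence 5 | h(i+1).
Hence, by induction on t, the claim holds for every t ≥ 1.
Therefore the largest such d is 5.

d = 5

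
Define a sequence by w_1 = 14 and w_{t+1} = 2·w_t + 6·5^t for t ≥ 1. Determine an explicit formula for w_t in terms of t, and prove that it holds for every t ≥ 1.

w_t = 2^(t + 1) + 2·5^t

Computing the first terms: w_1 = 14, w_2 = 58, w_3 = 266. This suggests w_t = 2^(t + 1) + 2·5^t.
When t = 1: the formula gives 14 = 14 = w_1.
Inductive step: suppose the statement holds for some m ≥ 1, so w_m = 2^(m + 1) + 2·5^m.
Then w_{m+1} = 2·w_m + 6·5^m = 2·(2^(m + 1) + 2·5^m) + 6·5^m = 2^(m + 2) + 2·5^(m + 1) = 2^((m+1) + 1) + 2·5^(m+1),
which is the claimed formula at t = m+1.
This completes the induction.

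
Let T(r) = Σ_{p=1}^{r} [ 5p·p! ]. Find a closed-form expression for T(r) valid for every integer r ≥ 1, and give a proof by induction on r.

We claim T(r) = 5(r + 1)! - 5 for all r ≥ 1.
When r = 1: T(1) = 5, and the closed form gives 5. They agree.
Inductive step: suppose the statement holds for some p ≥ 1, so T(p) = 5(p + 1)! - 5.
Then T(p+1) = T(p) + (5(p + 1)(p + 1)!) = (5(p + 1)! - 5) + (5(p + 1)(p + 1)!).
Simplifying, T(p+1) = 5((p+1) + 1)! - 5,
which is the closed form with r = p+1.
By induction, the statement is established for all r ≥ 1.

T(r) = 5(r + 1)! - 5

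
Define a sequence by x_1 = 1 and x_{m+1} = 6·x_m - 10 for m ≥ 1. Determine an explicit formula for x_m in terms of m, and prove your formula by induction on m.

Computing the first terms: x_1 = 1, x_2 = -4, x_3 = -34. This suggests x_m = -6^(m - 1) + 2.
Base case (m = 1): the formula gives 1 = 1 = x_1.
Inductive step: assume the claim holds for m = k, so x_k = -6^(k - 1) + 2.
Then x_{k+1} = 6·x_k - 10 = 6·(-6^(k - 1) + 2) - 10 = -6^k + 2 = -6^((k+1) - 1) + 2,
which is the claimed formula at m = k+1.
By the principle of mathematical induction, the result holds for all m ≥ 1.

x_m = -6^(m - 1) + 2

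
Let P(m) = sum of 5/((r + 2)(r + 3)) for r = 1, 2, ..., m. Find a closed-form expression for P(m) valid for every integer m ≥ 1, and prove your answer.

P(m) = 5m/(3(m + 3))

We claim P(m) = 5m/(3(m + 3)) for all m ≥ 1.
For the base case m = 1: P(1) = 5/12, and the closed form gives 5/12. They agree.
For the inductive step, assume it holds for an arbitrary r ≥ 1, so P(r) = 5r/(3(r + 3)).
Then P(r+1) = P(r) + (5/((r + 3)(r + 4))) = (5r/(3(r + 3))) + (5/((r + 3)(r + 4))).
Simplifying, P(r+1) = 5(r + 1)/(3(r + 4)) = 5(r+1)/(3((r+1) + 3)),
which is the closed form with m = r+1.
By induction, the statement is established for all m ≥ 1.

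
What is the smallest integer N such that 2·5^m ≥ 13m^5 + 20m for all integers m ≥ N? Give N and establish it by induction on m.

N = 8

At m = 7: 156250 < 218631, so the inequality fails and N ≥ 8. We prove 2·5^m ≥ 13m^5 + 20m for all m ≥ 8.
Base case (m = 8): 2·5^m = 781250 and 13m^5 + 20m = 426144, so 781250 ≥ 426144.
For the inductive step, assume it holds for an arbitrary r ≥ 8, so 2·5^r ≥ 13r^5 + 20r.
Then 2·5^(r + 1) = 5·(2·5^r) ≥ 5·(13r^5 + 20r).
Also, for r ≥ 8 we have 5·(13r^5 + 20r) ≥ 13(r+1)^5 + 20(r+1), since 5·(13r^5 + 20r) − (13(r+1)^5 + 20(r+1)) = 52r^5 - 65r^4 - 130r^3 - 130r^2 + 15r - 33, which is nonnegative for all r ≥ 8.
Combining, 2·5^(r + 1) ≥ 13(r+1)^5 + 20(r+1).
This completes the induction.
Hence the smallest such N is 8.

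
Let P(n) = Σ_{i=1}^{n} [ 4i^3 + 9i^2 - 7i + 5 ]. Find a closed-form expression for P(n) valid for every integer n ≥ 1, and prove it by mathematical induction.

P(n) = n(n^3 + 5n^2 + 2n + 3)

We claim P(n) = n(n^3 + 5n^2 + 2n + 3) for all n ≥ 1.
When n = 1: P(1) = 11, and the closed form gives 11. They agree.
For the inductive step, assume it holds for an arbitrary i ≥ 1, so P(i) = i(i^3 + 5i^2 + 2i + 3).
Then P(i+1) = P(i) + (4i^3 + 21i^2 + 23i + 11) = (i(i^3 + 5i^2 + 2i + 3)) + (4i^3 + 21i^2 + 23i + 11).
Simplifying, P(i+1) = (i + 1)(i^3 + 8i^2 + 15i + 11) = (i+1)((i+1)^3 + 5(i+1)^2 + 2(i+1) + 3),
which is the closed form with n = i+1.
By induction, the statement is established for all n ≥ 1.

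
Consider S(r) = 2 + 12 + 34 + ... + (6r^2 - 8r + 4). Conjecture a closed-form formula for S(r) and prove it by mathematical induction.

S(r) = r(2r^2 - r + 1)

We claim S(r) = r(2r^2 - r + 1) for all r ≥ 1.
When r = 1: S(1) = 2, and the closed form gives 2. They agree.
For the inductive step, assume it holds for an arbitrary j ≥ 1, so S(j) = j(2j^2 - j + 1).
Then S(j+1) = S(j) + (6j^2 + 4j + 2) = (j(2j^2 - j + 1)) + (6j^2 + 4j + 2).
Simplifying, S(j+1) = (j + 1)(2j^2 + 3j + 2) = (j+1)(2(j+1)^2 - (j+1) + 1),
which is the closed form with r = j+1.
Hence, by induction on r, the claim holds for every r ≥ 1.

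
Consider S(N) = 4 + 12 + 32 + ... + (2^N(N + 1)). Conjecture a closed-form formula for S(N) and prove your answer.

S(N) = 2^(N + 1)N

We claim S(N) = 2^(N + 1)N for all N ≥ 1.
Base case (N = 1): S(1) = 4, and the closed form gives 4. They agree.
For the inductive step, assume it holds for an arbitrary i ≥ 1, so S(i) = 2^(i + 1)i.
Then S(i+1) = S(i) + (2^(i + 1)(i + 2)) = (2^(i + 1)i) + (2^(i + 1)(i + 2)).
Simplifying, S(i+1) = 2^(i + 2)(i + 1) = 2^((i+1) + 1)(i+1),
which is the closed form with N = i+1.
Hence, by induction on N, the claim holds for every N ≥ 1.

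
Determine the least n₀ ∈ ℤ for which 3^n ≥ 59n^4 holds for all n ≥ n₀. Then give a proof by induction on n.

At n = 13: 1594323 < 1685099, so the inequality fails and n₀ ≥ 14. We prove 3^n ≥ 59n^4 for all n ≥ 14.
When n = 14: 3^n = 4782969 and 59n^4 = 2266544, so 4782969 ≥ 2266544.
For the inductive step, assume it holds for an arbitrary k ≥ 14, so 3^k ≥ 59k^4.
Then 3^(k + 1) = 3·(3^k) ≥ 3·(59k^4).
Also, for k ≥ 14 we have 3·(59k^4) ≥ 59(k+1)^4, since 3 ≥ (1 + 1/k)^4 for all k ≥ 14.
Combining, 3^(k + 1) ≥ 59(k+1)^4.
By the principle of mathematical induction, the result holds for all n ≥ 14.
Hence the smallest such n₀ is 14.

n₀ = 14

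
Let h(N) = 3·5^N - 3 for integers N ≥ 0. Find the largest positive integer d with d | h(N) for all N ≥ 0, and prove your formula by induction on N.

Computing the first values: h(0) = 0 and h(1) = 12; gcd(0, 12) = 12, so d ≤ 12.
We prove 12 | 3·5^N - 3 for all N ≥ 0 by induction on N.
When N = 0: h(0) = 0 = 12·(0), so 12 | h(0).
Inductive step: suppose the statement holds for some p ≥ 0, i.e. 12 | h(p). Then
h(p+1) = 3·5^(p+1) - 3 = 5·(3·5^p - 3) + 12 = 5·h(p) + 12. The first term is divisible by 12 by the inductive hypothesis, and 12 is divisible by 12. Hence 12 | h(p+1).
By the principle of mathematical induction, the result holds for all N ≥ 0.
Therefore the largest such d is 12.

d = 12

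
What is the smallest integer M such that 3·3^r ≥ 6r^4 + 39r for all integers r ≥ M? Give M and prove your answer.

M = 9

At r = 8: 19683 < 24888, so the inequality fails and M ≥ 9. We prove 3·3^r ≥ 6r^4 + 39r for all r ≥ 9.
For the base case r = 9: 3·3^r = 59049 and 6r^4 + 39r = 39717, so 59049 ≥ 39717.
For the inductive step, assume it holds for an arbitrary i ≥ 9, so 3·3^i ≥ 6i^4 + 39i.
Then 3·3^(i + 1) = 3·(3·3^i) ≥ 3·(6i^4 + 39i).
Also, for i ≥ 9 we have 3·(6i^4 + 39i) ≥ 6(i+1)^4 + 39(i+1), since 3·(6i^4 + 39i) − (6(i+1)^4 + 39(i+1)) = 12i^4 - 24i^3 - 36i^2 + 54i - 45, which is nonnegative for all i ≥ 9.
Combining, 3·3^(i + 1) ≥ 6(i+1)^4 + 39(i+1).
By the principle of mathematical induction, the result holds for all r ≥ 9.
Hence the smallest such M is 9.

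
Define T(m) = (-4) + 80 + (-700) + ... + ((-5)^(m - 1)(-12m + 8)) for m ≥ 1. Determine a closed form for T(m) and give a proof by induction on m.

T(m) = (-5)^m(2m - 1) + 1

We claim T(m) = (-5)^m(2m - 1) + 1 for all m ≥ 1.
When m = 1: T(1) = -4, and the closed form gives -4. They agree.
Suppose the result is true for m = r, so T(r) = (-5)^r(2r - 1) + 1.
Then T(r+1) = T(r) + ((-5)^r(-12r - 4)) = ((-5)^r(2r - 1) + 1) + ((-5)^r(-12r - 4)).
Simplifying, T(r+1) = -10(-5)^r·r - 5(-5)^r + 1 = (-5)^(r+1)(2(r+1) - 1) + 1,
which is the closed form with m = r+1.
By the principle of mathematical induction, the result holds for all m ≥ 1.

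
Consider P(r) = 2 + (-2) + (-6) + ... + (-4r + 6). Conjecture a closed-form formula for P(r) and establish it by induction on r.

P(r) = -2r(r - 2)

We claim P(r) = -2r(r - 2) for all r ≥ 1.
Base step (r = 1): P(1) = 2, and the closed form gives 2. They agree.
Suppose the result is true for r = j, so P(j) = 2j(-j + 2).
Then P(j+1) = P(j) + (-4j + 2) = (2j(-j + 2)) + (-4j + 2).
Simplifying, P(j+1) = -2(j - 1)(j + 1) = -2(j+1)((j+1) - 2),
which is the closed form with r = j+1.
Hence, by induction on r, the claim holds for every r ≥ 1.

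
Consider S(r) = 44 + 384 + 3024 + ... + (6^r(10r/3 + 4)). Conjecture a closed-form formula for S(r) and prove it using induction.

S(r) = 4·6^r(r + 1) - 4

We claim S(r) = 4·6^r(r + 1) - 4 for all r ≥ 1.
When r = 1: S(1) = 44, and the closed form gives 44. They agree.
For the inductive step, assume it holds for an arbitrary i ≥ 1, so S(i) = 4·6^i(i + 1) - 4.
Then S(i+1) = S(i) + (6^i(20i + 44)) = (4·6^i(i + 1) - 4) + (6^i(20i + 44)).
Simplifying, S(i+1) = 24·6^i·i + 48·6^i - 4 = 4·6^(i+1)((i+1) + 1) - 4,
which is the closed form with r = i+1.
Hence, by induction on r, the claim holds for every r ≥ 1.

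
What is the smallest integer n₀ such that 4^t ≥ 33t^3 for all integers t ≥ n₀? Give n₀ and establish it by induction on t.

At t = 6: 4096 < 7128, so the inequality fails and n₀ ≥ 7. We prove 4^t ≥ 33t^3 for all t ≥ 7.
For the base case t = 7: 4^t = 16384 and 33t^3 = 11319, so 16384 ≥ 11319.
Inductive step: assume the claim holds for t = i, so 4^i ≥ 33i^3.
Then 4^(i + 1) = 4·(4^i) ≥ 4·(33i^3).
Also, for i ≥ 7 we have 4·(33i^3) ≥ 33(i+1)^3, since 4 ≥ (1 + 1/i)^3 for all i ≥ 7.
Combining, 4^(i + 1) ≥ 33(i+1)^3.
Hence, by induction on t, the claim holds for every t ≥ 7.
Hence the smallest such n₀ is 7.

n₀ = 7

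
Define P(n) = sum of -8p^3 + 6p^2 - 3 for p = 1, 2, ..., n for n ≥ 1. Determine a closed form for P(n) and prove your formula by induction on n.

P(n) = -n(2n^3 + 2n^2 - n + 2)

We claim P(n) = -n(2n^3 + 2n^2 - n + 2) for all n ≥ 1.
When n = 1: P(1) = -5, and the closed form gives -5. They agree.
Inductive step: assume the claim holds for n = p, so P(p) = p(-2p^3 - 2p^2 + p - 2).
Then P(p+1) = P(p) + (-8(p + 1)^3 + 6(p + 1)^2 - 3) = (p(-2p^3 - 2p^2 + p - 2)) + (-8(p + 1)^3 + 6(p + 1)^2 - 3).
Simplifying, P(p+1) = -(p + 1)(2p^3 + 8p^2 + 9p + 5) = -(p+1)(2(p+1)^3 + 2(p+1)^2 - (p+1) + 2),
which is the closed form with n = p+1.
This completes the induction.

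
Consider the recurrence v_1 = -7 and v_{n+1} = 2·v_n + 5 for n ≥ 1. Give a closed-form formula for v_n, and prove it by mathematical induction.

Computing the first terms: v_1 = -7, v_2 = -9, v_3 = -13. This suggests v_n = -2^n - 5.
Base step (n = 1): the formula gives -7 = -7 = v_1.
Inductive step: assume the claim holds for n = k, so v_k = -2^k - 5.
Then v_{k+1} = 2·v_k + 5 = 2·(-2^k - 5) + 5 = -2^(k + 1) - 5,
which is the claimed formula at n = k+1.
Hence, by induction on n, the claim holds for every n ≥ 1.

v_n = -2^n - 5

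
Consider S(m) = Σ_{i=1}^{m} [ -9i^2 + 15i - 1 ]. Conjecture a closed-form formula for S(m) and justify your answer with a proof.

We claim S(m) = -m(3m^2 - 3m - 5) for all m ≥ 1.
Base step (m = 1): S(1) = 5, and the closed form gives 5. They agree.
Inductive step: assume the claim holds for m = i, so S(i) = i(-3i^2 + 3i + 5).
Then S(i+1) = S(i) + (-9i^2 - 3i + 5) = (i(-3i^2 + 3i + 5)) + (-9i^2 - 3i + 5).
Simplifying, S(i+1) = -(i + 1)(3i^2 + 3i - 5) = -(i+1)(3(i+1)^2 - 3(i+1) - 5),
which is the closed form with m = i+1.
By induction, the statement is established for all m ≥ 1.

S(m) = -m(3m^2 - 3m - 5)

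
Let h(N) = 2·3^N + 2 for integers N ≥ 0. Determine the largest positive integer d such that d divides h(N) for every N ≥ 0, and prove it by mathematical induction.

d = 4

Computing the first values: h(0) = 4 and h(1) = 8; gcd(4, 8) = 4, so d ≤ 4.
We prove 4 | 2·3^N + 2 for all N ≥ 0 by induction on N.
Base case (N = 0): h(0) = 4 = 4·(1), so 4 | h(0).
Inductive step: assume the claim holds for N = m, i.e. 4 | h(m). Then
h(m+1) = 2·3^(m+1) + 2 = 3·(2·3^m + 2) - 4 = 3·h(m) - 4. The first term is divisible by 4 by the inductive hypothesis, and -4 is divisible by 4. Hence 4 | h(m+1).
By induction, the statement is established for all N ≥ 0.
Therefore the largest such d is 4.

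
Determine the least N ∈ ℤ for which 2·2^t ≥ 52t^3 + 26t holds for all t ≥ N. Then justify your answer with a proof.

At t = 16: 131072 < 213408, so the inequality fails and N ≥ 17. We prove 2·2^t ≥ 52t^3 + 26t for all t ≥ 17.
When t = 17: 2·2^t = 262144 and 52t^3 + 26t = 255918, so 262144 ≥ 255918.
Suppose the result is true for t = i, so 2·2^i ≥ 52i^3 + 26i.
Then 2·2^(i + 1) = 2·(2·2^i) ≥ 2·(52i^3 + 26i).
Also, for i ≥ 17 we have 2·(52i^3 + 26i) ≥ 52(i+1)^3 + 26(i+1), since 2·(52i^3 + 26i) − (52(i+1)^3 + 26(i+1)) = 52i^3 - 156i^2 - 130i - 78, which is nonnegative for all i ≥ 17.
Combining, 2·2^(i + 1) ≥ 52(i+1)^3 + 26(i+1).
Hence, by induction on t, the claim holds for every t ≥ 17.
Hence the smallest such N is 17.

N = 17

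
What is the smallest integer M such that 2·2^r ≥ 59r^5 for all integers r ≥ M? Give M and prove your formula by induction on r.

At r = 29: 1073741824 < 1210157791, so the inequality fails and M ≥ 30. We prove 2·2^r ≥ 59r^5 for all r ≥ 30.
Base case (r = 30): 2·2^r = 2147483648 and 59r^5 = 1433700000, so 2147483648 ≥ 1433700000.
For the inductive step, assume it holds for an arbitrary k ≥ 30, so 2·2^k ≥ 59k^5.
Then 2·2^(k + 1) = 2·(2·2^k) ≥ 2·(59k^5).
Also, for k ≥ 30 we have 2·(59k^5) ≥ 59(k+1)^5, since 2 ≥ (1 + 1/k)^5 for all k ≥ 30.
Combining, 2·2^(k + 1) ≥ 59(k+1)^5.
Hence, by induction on r, the claim holds for every r ≥ 30.
Hence the smallest such M is 30.

M = 30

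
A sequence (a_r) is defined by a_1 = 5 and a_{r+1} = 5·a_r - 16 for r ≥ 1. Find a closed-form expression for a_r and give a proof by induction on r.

a_r = 5^(r - 1) + 4

Computing the first terms: a_1 = 5, a_2 = 9, a_3 = 29. This suggests a_r = 5^(r - 1) + 4.
Base step (r = 1): the formula gives 5 = 5 = a_1.
For the inductive step, assume it holds for an arbitrary m ≥ 1, so a_m = 5^(m - 1) + 4.
Then a_{m+1} = 5·a_m - 16 = 5·(5^(m - 1) + 4) - 16 = 5^m + 4 = 5^((m+1) - 1) + 4,
which is the claimed formula at r = m+1.
Hence, by induction on r, the claim holds for every r ≥ 1.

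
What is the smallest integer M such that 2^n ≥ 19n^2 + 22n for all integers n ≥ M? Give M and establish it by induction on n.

M = 12

At n = 11: 2048 < 2541, so the inequality fails and M ≥ 12. We prove 2^n ≥ 19n^2 + 22n for all n ≥ 12.
When n = 12: 2^n = 4096 and 19n^2 + 22n = 3000, so 4096 ≥ 3000.
Inductive step: suppose the statement holds for some j ≥ 12, so 2^j ≥ 19j^2 + 22j.
Then 2^(j + 1) = 2·(2^j) ≥ 2·(19j^2 + 22j).
Also, for j ≥ 12 we have 2·(19j^2 + 22j) ≥ 19(j+1)^2 + 22(j+1), since 2·(19j^2 + 22j) − (19(j+1)^2 + 22(j+1)) = 19j^2 - 16j - 41, which is nonnegative for all j ≥ 12.
Combining, 2^(j + 1) ≥ 19(j+1)^2 + 22(j+1).
Hence, by induction on n, the claim holds for every n ≥ 12.
Hence the smallest such M is 12.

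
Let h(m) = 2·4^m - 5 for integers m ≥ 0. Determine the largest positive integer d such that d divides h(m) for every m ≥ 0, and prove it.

d = 3

Computing the first values: h(0) = -3 and h(1) = 3; gcd(-3, 3) = 3, so d ≤ 3.
We prove 3 | 2·4^m - 5 for all m ≥ 0 by induction on m.
When m = 0: h(0) = -3 = 3·(-1), so 3 | h(0).
For the inductive step, assume it holds for an arbitrary p ≥ 0, i.e. 3 | h(p). Then
h(p+1) = 2·4^(p+1) - 5 = 4·(2·4^p - 5) + 15 = 4·h(p) + 15. The first term is divisible by 3 by the inductive hypothesis, and 15 is divisible by 3. Hence 3 | h(p+1).
Hence, by induction on m, the claim holds for every m ≥ 0.
Therefore the largest such d is 3.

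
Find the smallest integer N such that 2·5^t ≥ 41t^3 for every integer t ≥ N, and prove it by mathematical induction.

N = 5

At t = 4: 1250 < 2624, so the inequality fails and N ≥ 5. We prove 2·5^t ≥ 41t^3 for all t ≥ 5.
For the base case t = 5: 2·5^t = 6250 and 41t^3 = 5125, so 6250 ≥ 5125.
Suppose the result is true for t = r, so 2·5^r ≥ 41r^3.
Then 2·5^(r + 1) = 5·(2·5^r) ≥ 5·(41r^3).
Also, for r ≥ 5 we have 5·(41r^3) ≥ 41(r+1)^3, since 5 ≥ (1 + 1/r)^3 for all r ≥ 5.
Combining, 2·5^(r + 1) ≥ 41(r+1)^3.
Hence, by induction on t, the claim holds for every t ≥ 5.
Hence the smallest such N is 5.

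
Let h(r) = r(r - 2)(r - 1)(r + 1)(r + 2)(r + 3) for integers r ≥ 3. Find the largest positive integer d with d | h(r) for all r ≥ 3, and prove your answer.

d = 720

Computing the first values: h(3) = 720 and h(4) = 5040; gcd(720, 5040) = 720, so d ≤ 720.
We prove 720 | r(r - 2)(r - 1)(r + 1)(r + 2)(r + 3) for all r ≥ 3 by induction on r.
Base case (r = 3): h(3) = 720 = 720·(1), so 720 | h(3).
Inductive step: suppose the statement holds for some k ≥ 3, i.e. 720 | h(k). Then
h(k+1) − h(k) = (k-1)·k·(k+1)·(k+2)·(k+3)·(k+4) − (k-2)·(k-1)·k·(k+1)·(k+2)·(k+3) = (k-1)·k·(k+1)·(k+2)·(k+3)·[(k+4) − (k-2)] = 6·(k-1)·k·(k+1)·(k+2)·(k+3). The product of 5 consecutive integers is divisible by (5)! = 120, so h(k+1) − h(k) is divisible by 6·120 = 720. By the inductive hypothesis 720 | h(k), hence 720 | h(k+1).
This completes the induction.
Therefore the largest such d is 720.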